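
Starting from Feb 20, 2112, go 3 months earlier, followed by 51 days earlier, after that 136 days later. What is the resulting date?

February 13, 2112

Counting back 3 months from February 20, 2112:
month 2 − 3 = -1, which is month 11 of year 2111 → November 2111.
Day 20 is valid in November, giving November 20, 2111.
Going back 51 days from November 20, 2111:
Going back 20 days from November 20, 2111 reaches the end of the previous month; 51 − 20 = 31 left.
October 2111 has 31 days: 31 − 31 = 0 left.
September 2111 has 30 days; 30 − 0 = 30 → September 30, 2111.
Counting forward 136 days from September 30, 2111:
September has 30 days, so 30 − 30 = 0 days remain after September 30, 2111; 136 − 0 = 136 left.
October 2111 has 31 days: 136 − 31 = 105 left.
November 2111 has 30 days: 105 − 30 = 75 left.
December 2111 has 31 days: 75 − 31 = 44 left.
January 2112 has 31 days: 44 − 31 = 13 left.
13 days into February 2112 → February 13, 2112.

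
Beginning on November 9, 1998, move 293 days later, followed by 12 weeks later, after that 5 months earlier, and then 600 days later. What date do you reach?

Counting forward 293 days from November 9, 1998:
November has 30 days, so 30 − 9 = 21 days remain after November 9, 1998; 293 − 21 = 272 left.
December 1998 has 31 days: 272 − 31 = 241 left.
January 1999 has 31 days: 241 − 31 = 210 left.
February 1999 has 28 days (1999 is not a leap year): 210 − 28 = 182 left.
March 1999 has 31 days: 182 − 31 = 151 left.
April 1999 has 30 days: 151 − 30 = 121 left.
May 1999 has 31 days: 121 − 31 = 90 left.
June 1999 has 30 days: 90 − 30 = 60 left.
July 1999 has 31 days: 60 − 31 = 29 left.
29 days into August 1999 → August 29, 1999.
Counting forward 12 weeks (= 84 days) from August 29, 1999:
August has 31 days, so 31 − 29 = 2 days remain after August 29, 1999; 84 − 2 = 82 left.
September 1999 has 30 days: 82 − 30 = 52 left.
October 1999 has 31 days: 52 − 31 = 21 left.
21 days into November 1999 → November 21, 1999.
Counting back 5 months from November 21, 1999:
month 11 − 5 = 6 → June 1999.
Day 21 is valid in June, giving June 21, 1999.
Advancing 600 days from June 21, 1999:
June has 30 days, so 30 − 21 = 9 days remain after June 21, 1999; 600 − 9 = 591 left.
July 1999 has 31 days: 591 − 31 = 560 left.
August 1999 has 31 days: 560 − 31 = 529 left.
September 1999 has 30 days: 529 − 30 = 499 left.
October 1999 has 31 days: 499 − 31 = 468 left.
November 1999 has 30 days: 468 − 30 = 438 left.
December 1999 has 31 days: 438 − 31 = 407 left.
January 2000 has 31 days: 407 − 31 = 376 left.
February 2000 has 29 days (2000 is a leap year (divisible by 400)): 376 − 29 = 347 left.
March 2000 has 31 days: 347 − 31 = 316 left.
April 2000 has 30 days: 316 − 30 = 286 left.
May 2000 has 31 days: 286 − 31 = 255 left.
June 2000 has 30 days: 255 − 30 = 225 left.
July 2000 has 31 days: 225 − 31 = 194 left.
August 2000 has 31 days: 194 − 31 = 163 left.
September 2000 has 30 days: 163 − 30 = 133 left.
October 2000 has 31 days: 133 − 31 = 102 left.
November 2000 has 30 days: 102 − 30 = 72 left.
December 2000 has 31 days: 72 − 31 = 41 left.
January 2001 has 31 days: 41 − 31 = 10 left.
10 days into February 2001 → February 10, 2001.

February 10, 2001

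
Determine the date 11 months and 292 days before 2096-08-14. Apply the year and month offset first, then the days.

November 26, 2094

Counting back 11 months and 292 days from August 14, 2096: first the month/year part, then the days.
month 8 − 11 = -3, which is month 9 of year 2095 → September 2095.
Day 14 is valid in September, giving September 14, 2095.
Now subtract 292 days from September 14, 2095.
Going back 14 days from September 14, 2095 reaches the end of the previous month; 292 − 14 = 278 left.
August 2095 has 31 days: 278 − 31 = 247 left.
July 2095 has 31 days: 247 − 31 = 216 left.
June 2095 has 30 days: 216 − 30 = 186 left.
May 2095 has 31 days: 186 − 31 = 155 left.
April 2095 has 30 days: 155 − 30 = 125 left.
March 2095 has 31 days: 125 − 31 = 94 left.
February 2095 has 28 days (2095 is not a leap year): 94 − 28 = 66 left.
January 2095 has 31 days: 66 − 31 = 35 left.
December 2094 has 31 days: 35 − 31 = 4 left.
November 2094 has 30 days; 30 − 4 = 26 → November 26, 2094.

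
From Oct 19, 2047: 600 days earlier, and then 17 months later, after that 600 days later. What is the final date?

Subtracting 600 days from October 19, 2047:
Going back 19 days from October 19, 2047 reaches the end of the previous month; 600 − 19 = 581 left.
September 2047 has 30 days: 581 − 30 = 551 left.
August 2047 has 31 days: 551 − 31 = 520 left.
July 2047 has 31 days: 520 − 31 = 489 left.
June 2047 has 30 days: 489 − 30 = 459 left.
May 2047 has 31 days: 459 − 31 = 428 left.
April 2047 has 30 days: 428 − 30 = 398 left.
March 2047 has 31 days: 398 − 31 = 367 left.
February 2047 has 28 days (2047 is not a leap year): 367 − 28 = 339 left.
January 2047 has 31 days: 339 − 31 = 308 left.
December 2046 has 31 days: 308 − 31 = 277 left.
November 2046 has 30 days: 277 − 30 = 247 left.
October 2046 has 31 days: 247 − 31 = 216 left.
September 2046 has 30 days: 216 − 30 = 186 left.
August 2046 has 31 days: 186 − 31 = 155 left.
July 2046 has 31 days: 155 − 31 = 124 left.
June 2046 has 30 days: 124 − 30 = 94 left.
May 2046 has 31 days: 94 − 31 = 63 left.
April 2046 has 30 days: 63 − 30 = 33 left.
March 2046 has 31 days: 33 − 31 = 2 left.
February 2046 has 28 days; 28 − 2 = 26 → February 26, 2046.
Counting forward 17 months from February 26, 2046:
month 2 + 17 = 19, which is month 7 of year 2047 → July 2047.
Day 26 is valid in July, giving July 26, 2047.
Counting forward 600 days from July 26, 2047:
July has 31 days, so 31 − 26 = 5 days remain after July 26, 2047; 600 − 5 = 595 left.
August 2047 has 31 days: 595 − 31 = 564 left.
September 2047 has 30 days: 564 − 30 = 534 left.
October 2047 has 31 days: 534 − 31 = 503 left.
November 2047 has 30 days: 503 − 30 = 473 left.
December 2047 has 31 days: 473 − 31 = 442 left.
January 2048 has 31 days: 442 − 31 = 411 left.
February 2048 has 29 days (2048 is a leap year): 411 − 29 = 382 left.
March 2048 has 31 days: 382 − 31 = 351 left.
April 2048 has 30 days: 351 − 30 = 321 left.
May 2048 has 31 days: 321 − 31 = 290 left.
June 2048 has 30 days: 290 − 30 = 260 left.
July 2048 has 31 days: 260 − 31 = 229 left.
August 2048 has 31 days: 229 − 31 = 198 left.
September 2048 has 30 days: 198 − 30 = 168 left.
October 2048 has 31 days: 168 − 31 = 137 left.
November 2048 has 30 days: 137 − 30 = 107 left.
December 2048 has 31 days: 107 − 31 = 76 left.
January 2049 has 31 days: 76 − 31 = 45 left.
February 2049 has 28 days (2049 is not a leap year): 45 − 28 = 17 left.
17 days into March 2049 → March 17, 2049.

March 17, 2049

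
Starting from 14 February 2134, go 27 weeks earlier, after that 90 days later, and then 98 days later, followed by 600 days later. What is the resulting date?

October 6, 2135

Going back 27 weeks (= 189 days) from February 14, 2134:
Going back 14 days from February 14, 2134 reaches the end of the previous month; 189 − 14 = 175 left.
January 2134 has 31 days: 175 − 31 = 144 left.
December 2133 has 31 days: 144 − 31 = 113 left.
November 2133 has 30 days: 113 − 30 = 83 left.
October 2133 has 31 days: 83 − 31 = 52 left.
September 2133 has 30 days: 52 − 30 = 22 left.
August 2133 has 31 days; 31 − 22 = 9 → August 9, 2133.
Advancing 90 days from August 9, 2133:
August has 31 days, so 31 − 9 = 22 days remain after August 9, 2133; 90 − 22 = 68 left.
September 2133 has 30 days: 68 − 30 = 38 left.
October 2133 has 31 days: 38 − 31 = 7 left.
7 days into November 2133 → November 7, 2133.
Adding 98 days from November 7, 2133:
November has 30 days, so 30 − 7 = 23 days remain after November 7, 2133; 98 − 23 = 75 left.
December 2133 has 31 days: 75 − 31 = 44 left.
January 2134 has 31 days: 44 − 31 = 13 left.
13 days into February 2134 → February 13, 2134.
Counting forward 600 days from February 13, 2134:
February has 28 days, so 28 − 13 = 15 days remain after February 13, 2134; 600 − 15 = 585 left.
March 2134 has 31 days: 585 − 31 = 554 left.
April 2134 has 30 days: 554 − 30 = 524 left.
May 2134 has 31 days: 524 − 31 = 493 left.
June 2134 has 30 days: 493 − 30 = 463 left.
July 2134 has 31 days: 463 − 31 = 432 left.
August 2134 has 31 days: 432 − 31 = 401 left.
September 2134 has 30 days: 401 − 30 = 371 left.
October 2134 has 31 days: 371 − 31 = 340 left.
November 2134 has 30 days: 340 − 30 = 310 left.
December 2134 has 31 days: 310 − 31 = 279 left.
January 2135 has 31 days: 279 − 31 = 248 left.
February 2135 has 28 days (2135 is not a leap year): 248 − 28 = 220 left.
March 2135 has 31 days: 220 − 31 = 189 left.
April 2135 has 30 days: 189 − 30 = 159 left.
May 2135 has 31 days: 159 − 31 = 128 left.
June 2135 has 30 days: 128 − 30 = 98 left.
July 2135 has 31 days: 98 − 31 = 67 left.
August 2135 has 31 days: 67 − 31 = 36 left.
September 2135 has 30 days: 36 − 30 = 6 left.
6 days into October 2135 → October 6, 2135.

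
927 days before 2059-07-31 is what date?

January 15, 2057

Counting back 927 days from July 31, 2059.
Going back 31 days from July 31, 2059 reaches the end of the previous month; 927 − 31 = 896 left.
June 2059 has 30 days: 896 − 30 = 866 left.
May 2059 has 31 days: 866 − 31 = 835 left.
April 2059 has 30 days: 835 − 30 = 805 left.
March 2059 has 31 days: 805 − 31 = 774 left.
February 2059 has 28 days (2059 is not a leap year): 774 − 28 = 746 left.
January 2059 has 31 days: 746 − 31 = 715 left.
December 2058 has 31 days: 715 − 31 = 684 left.
November 2058 has 30 days: 684 − 30 = 654 left.
October 2058 has 31 days: 654 − 31 = 623 left.
September 2058 has 30 days: 623 − 30 = 593 left.
August 2058 has 31 days: 593 − 31 = 562 left.
July 2058 has 31 days: 562 − 31 = 531 left.
June 2058 has 30 days: 531 − 30 = 501 left.
May 2058 has 31 days: 501 − 31 = 470 left.
April 2058 has 30 days: 470 − 30 = 440 left.
March 2058 has 31 days: 440 − 31 = 409 left.
February 2058 has 28 days (2058 is not a leap year): 409 − 28 = 381 left.
January 2058 has 31 days: 381 − 31 = 350 left.
December 2057 has 31 days: 350 − 31 = 319 left.
November 2057 has 30 days: 319 − 30 = 289 left.
October 2057 has 31 days: 289 − 31 = 258 left.
September 2057 has 30 days: 258 − 30 = 228 left.
August 2057 has 31 days: 228 − 31 = 197 left.
July 2057 has 31 days: 197 − 31 = 166 left.
June 2057 has 30 days: 166 − 30 = 136 left.
May 2057 has 31 days: 136 − 31 = 105 left.
April 2057 has 30 days: 105 − 30 = 75 left.
March 2057 has 31 days: 75 − 31 = 44 left.
February 2057 has 28 days (2057 is not a leap year): 44 − 28 = 16 left.
January 2057 has 31 days; 31 − 16 = 15 → January 15, 2057.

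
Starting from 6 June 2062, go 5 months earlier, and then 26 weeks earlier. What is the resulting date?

Counting back 5 months from June 6, 2062:
month 6 − 5 = 1 → January 2062.
Day 6 is valid in January, giving January 6, 2062.
Counting back 26 weeks (= 182 days) from January 6, 2062:
Going back 6 days from January 6, 2062 reaches the end of the previous month; 182 − 6 = 176 left.
December 2061 has 31 days: 176 − 31 = 145 left.
November 2061 has 30 days: 145 − 30 = 115 left.
October 2061 has 31 days: 115 − 31 = 84 left.
September 2061 has 30 days: 84 − 30 = 54 left.
August 2061 has 31 days: 54 − 31 = 23 left.
July 2061 has 31 days; 31 − 23 = 8 → July 8, 2061.

July 8, 2061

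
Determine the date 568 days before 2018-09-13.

Counting back 568 days from September 13, 2018.
Going back 13 days from September 13, 2018 reaches the end of the previous month; 568 − 13 = 555 left.
August 2018 has 31 days: 555 − 31 = 524 left.
July 2018 has 31 days: 524 − 31 = 493 left.
June 2018 has 30 days: 493 − 30 = 463 left.
May 2018 has 31 days: 463 − 31 = 432 left.
April 2018 has 30 days: 432 − 30 = 402 left.
March 2018 has 31 days: 402 − 31 = 371 left.
February 2018 has 28 days (2018 is not a leap year): 371 − 28 = 343 left.
January 2018 has 31 days: 343 − 31 = 312 left.
December 2017 has 31 days: 312 − 31 = 281 left.
November 2017 has 30 days: 281 − 30 = 251 left.
October 2017 has 31 days: 251 − 31 = 220 left.
September 2017 has 30 days: 220 − 30 = 190 left.
August 2017 has 31 days: 190 − 31 = 159 left.
July 2017 has 31 days: 159 − 31 = 128 left.
June 2017 has 30 days: 128 − 30 = 98 left.
May 2017 has 31 days: 98 − 31 = 67 left.
April 2017 has 30 days: 67 − 30 = 37 left.
March 2017 has 31 days: 37 − 31 = 6 left.
February 2017 has 28 days; 28 − 6 = 22 → February 22, 2017.

February 22, 2017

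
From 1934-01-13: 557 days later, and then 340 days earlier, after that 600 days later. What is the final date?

April 9, 1936

Counting forward 557 days from January 13, 1934:
January has 31 days, so 31 − 13 = 18 days remain after January 13, 1934; 557 − 18 = 539 left.
February 1934 has 28 days (1934 is not a leap year): 539 − 28 = 511 left.
March 1934 has 31 days: 511 − 31 = 480 left.
April 1934 has 30 days: 480 − 30 = 450 left.
May 1934 has 31 days: 450 − 31 = 419 left.
June 1934 has 30 days: 419 − 30 = 389 left.
July 1934 has 31 days: 389 − 31 = 358 left.
August 1934 has 31 days: 358 − 31 = 327 left.
September 1934 has 30 days: 327 − 30 = 297 left.
October 1934 has 31 days: 297 − 31 = 266 left.
November 1934 has 30 days: 266 − 30 = 236 left.
December 1934 has 31 days: 236 − 31 = 205 left.
January 1935 has 31 days: 205 − 31 = 174 left.
February 1935 has 28 days (1935 is not a leap year): 174 − 28 = 146 left.
March 1935 has 31 days: 146 − 31 = 115 left.
April 1935 has 30 days: 115 − 30 = 85 left.
May 1935 has 31 days: 85 − 31 = 54 left.
June 1935 has 30 days: 54 − 30 = 24 left.
24 days into July 1935 → July 24, 1935.
Counting back 340 days from July 24, 1935:
Going back 24 days from July 24, 1935 reaches the end of the previous month; 340 − 24 = 316 left.
June 1935 has 30 days: 316 − 30 = 286 left.
May 1935 has 31 days: 286 − 31 = 255 left.
April 1935 has 30 days: 255 − 30 = 225 left.
March 1935 has 31 days: 225 − 31 = 194 left.
February 1935 has 28 days (1935 is not a leap year): 194 − 28 = 166 left.
January 1935 has 31 days: 166 − 31 = 135 left.
December 1934 has 31 days: 135 − 31 = 104 left.
November 1934 has 30 days: 104 − 30 = 74 left.
October 1934 has 31 days: 74 − 31 = 43 left.
September 1934 has 30 days: 43 − 30 = 13 left.
August 1934 has 31 days; 31 − 13 = 18 → August 18, 1934.
Advancing 600 days from August 18, 1934:
August has 31 days, so 31 − 18 = 13 days remain after August 18, 1934; 600 − 13 = 587 left.
September 1934 has 30 days: 587 − 30 = 557 left.
October 1934 has 31 days: 557 − 31 = 526 left.
November 1934 has 30 days: 526 − 30 = 496 left.
December 1934 has 31 days: 496 − 31 = 465 left.
January 1935 has 31 days: 465 − 31 = 434 left.
February 1935 has 28 days (1935 is not a leap year): 434 − 28 = 406 left.
March 1935 has 31 days: 406 − 31 = 375 left.
April 1935 has 30 days: 375 − 30 = 345 left.
May 1935 has 31 days: 345 − 31 = 314 left.
June 1935 has 30 days: 314 − 30 = 284 left.
July 1935 has 31 days: 284 − 31 = 253 left.
August 1935 has 31 days: 253 − 31 = 222 left.
September 1935 has 30 days: 222 − 30 = 192 left.
October 1935 has 31 days: 192 − 31 = 161 left.
November 1935 has 30 days: 161 − 30 = 131 left.
December 1935 has 31 days: 131 − 31 = 100 left.
January 1936 has 31 days: 100 − 31 = 69 left.
February 1936 has 29 days (1936 is a leap year): 69 − 29 = 40 left.
March 1936 has 31 days: 40 − 31 = 9 left.
9 days into April 1936 → April 9, 1936.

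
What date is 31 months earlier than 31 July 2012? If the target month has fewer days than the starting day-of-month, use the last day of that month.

Going back 31 months from July 31, 2012.
month 7 − 31 = -24, which is month 12 of year 2009 → December 2009.
Day 31 is valid in December, giving December 31, 2009.

December 31, 2009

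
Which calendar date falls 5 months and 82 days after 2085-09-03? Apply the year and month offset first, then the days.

April 26, 2086

Adding 5 months and 82 days from September 3, 2085: first the month/year part, then the days.
month 9 + 5 = 14, which is month 2 of year 2086 → February 2086.
Day 3 is valid in February, giving February 3, 2086.
Now add 82 days from February 3, 2086.
February has 28 days, so 28 − 3 = 25 days remain after February 3, 2086; 82 − 25 = 57 left.
March 2086 has 31 days: 57 − 31 = 26 left.
26 days into April 2086 → April 26, 2086.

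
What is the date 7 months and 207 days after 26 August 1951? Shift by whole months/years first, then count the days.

October 19, 1952

Advancing 7 months and 207 days from August 26, 1951: first the month/year part, then the days.
month 8 + 7 = 15, which is month 3 of year 1952 → March 1952.
Day 26 is valid in March, giving March 26, 1952.
Now add 207 days from March 26, 1952.
March has 31 days, so 31 − 26 = 5 days remain after March 26, 1952; 207 − 5 = 202 left.
April 1952 has 30 days: 202 − 30 = 172 left.
May 1952 has 31 days: 172 − 31 = 141 left.
June 1952 has 30 days: 141 − 30 = 111 left.
July 1952 has 31 days: 111 − 31 = 80 left.
August 1952 has 31 days: 80 − 31 = 49 left.
September 1952 has 30 days: 49 − 30 = 19 left.
19 days into October 1952 → October 19, 1952.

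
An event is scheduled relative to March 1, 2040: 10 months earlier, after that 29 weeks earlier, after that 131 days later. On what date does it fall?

February 18, 2039

Subtracting 10 months from March 1, 2040:
month 3 − 10 = -7, which is month 5 of year 2039 → May 2039.
Day 1 is valid in May, giving May 1, 2039.
Going back 29 weeks (= 203 days) from May 1, 2039:
Going back 1 day from May 1, 2039 reaches the end of the previous month; 203 − 1 = 202 left.
April 2039 has 30 days: 202 − 30 = 172 left.
March 2039 has 31 days: 172 − 31 = 141 left.
February 2039 has 28 days (2039 is not a leap year): 141 − 28 = 113 left.
January 2039 has 31 days: 113 − 31 = 82 left.
December 2038 has 31 days: 82 − 31 = 51 left.
November 2038 has 30 days: 51 − 30 = 21 left.
October 2038 has 31 days; 31 − 21 = 10 → October 10, 2038.
Advancing 131 days from October 10, 2038:
October has 31 days, so 31 − 10 = 21 days remain after October 10, 2038; 131 − 21 = 110 left.
November 2038 has 30 days: 110 − 30 = 80 left.
December 2038 has 31 days: 80 − 31 = 49 left.
January 2039 has 31 days: 49 − 31 = 18 left.
18 days into February 2039 → February 18, 2039.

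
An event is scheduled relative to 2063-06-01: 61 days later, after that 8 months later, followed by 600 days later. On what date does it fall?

November 22, 2065

Counting forward 61 days from June 1, 2063:
June has 30 days, so 30 − 1 = 29 days remain after June 1, 2063; 61 − 29 = 32 left.
July 2063 has 31 days: 32 − 31 = 1 left.
1 day into August 2063 → August 1, 2063.
Counting forward 8 months from August 1, 2063:
month 8 + 8 = 16, which is month 4 of year 2064 → April 2064.
Day 1 is valid in April, giving April 1, 2064.
Adding 600 days from April 1, 2064:
April has 30 days, so 30 − 1 = 29 days remain after April 1, 2064; 600 − 29 = 571 left.
May 2064 has 31 days: 571 − 31 = 540 left.
June 2064 has 30 days: 540 − 30 = 510 left.
July 2064 has 31 days: 510 − 31 = 479 left.
August 2064 has 31 days: 479 − 31 = 448 left.
September 2064 has 30 days: 448 − 30 = 418 left.
October 2064 has 31 days: 418 − 31 = 387 left.
November 2064 has 30 days: 387 − 30 = 357 left.
December 2064 has 31 days: 357 − 31 = 326 left.
January 2065 has 31 days: 326 − 31 = 295 left.
February 2065 has 28 days (2065 is not a leap year): 295 − 28 = 267 left.
March 2065 has 31 days: 267 − 31 = 236 left.
April 2065 has 30 days: 236 − 30 = 206 left.
May 2065 has 31 days: 206 − 31 = 175 left.
June 2065 has 30 days: 175 − 30 = 145 left.
July 2065 has 31 days: 145 − 31 = 114 left.
August 2065 has 31 days: 114 − 31 = 83 left.
September 2065 has 30 days: 83 − 30 = 53 left.
October 2065 has 31 days: 53 − 31 = 22 left.
22 days into November 2065 → November 22, 2065.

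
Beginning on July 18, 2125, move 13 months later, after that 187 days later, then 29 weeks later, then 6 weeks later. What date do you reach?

Advancing 13 months from July 18, 2125:
month 7 + 13 = 20, which is month 8 of year 2126 → August 2126.
Day 18 is valid in August, giving August 18, 2126.
Adding 187 days from August 18, 2126:
August has 31 days, so 31 − 18 = 13 days remain after August 18, 2126; 187 − 13 = 174 left.
September 2126 has 30 days: 174 − 30 = 144 left.
October 2126 has 31 days: 144 − 31 = 113 left.
November 2126 has 30 days: 113 − 30 = 83 left.
December 2126 has 31 days: 83 − 31 = 52 left.
January 2127 has 31 days: 52 − 31 = 21 left.
21 days into February 2127 → February 21, 2127.
Counting forward 29 weeks (= 203 days) from February 21, 2127:
February has 28 days, so 28 − 21 = 7 days remain after February 21, 2127; 203 − 7 = 196 left.
March 2127 has 31 days: 196 − 31 = 165 left.
April 2127 has 30 days: 165 − 30 = 135 left.
May 2127 has 31 days: 135 − 31 = 104 left.
June 2127 has 30 days: 104 − 30 = 74 left.
July 2127 has 31 days: 74 − 31 = 43 left.
August 2127 has 31 days: 43 − 31 = 12 left.
12 days into September 2127 → September 12, 2127.
Advancing 6 weeks (= 42 days) from September 12, 2127:
September has 30 days, so 30 − 12 = 18 days remain after September 12, 2127; 42 − 18 = 24 left.
24 days into October 2127 → October 24, 2127.

October 24, 2127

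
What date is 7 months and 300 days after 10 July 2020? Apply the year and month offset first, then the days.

December 7, 2021

Adding 7 months and 300 days from July 10, 2020: first the month/year part, then the days.
month 7 + 7 = 14, which is month 2 of year 2021 → February 2021.
Day 10 is valid in February, giving February 10, 2021.
Now add 300 days from February 10, 2021.
February has 28 days, so 28 − 10 = 18 days remain after February 10, 2021; 300 − 18 = 282 left.
March 2021 has 31 days: 282 − 31 = 251 left.
April 2021 has 30 days: 251 − 30 = 221 left.
May 2021 has 31 days: 221 − 31 = 190 left.
June 2021 has 30 days: 190 − 30 = 160 left.
July 2021 has 31 days: 160 − 31 = 129 left.
August 2021 has 31 days: 129 − 31 = 98 left.
September 2021 has 30 days: 98 − 30 = 68 left.
October 2021 has 31 days: 68 − 31 = 37 left.
November 2021 has 30 days: 37 − 30 = 7 left.
7 days into December 2021 → December 7, 2021.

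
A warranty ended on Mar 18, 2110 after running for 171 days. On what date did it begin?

September 28, 2109

Counting back 171 days from March 18, 2110.
Going back 18 days from March 18, 2110 reaches the end of the previous month; 171 − 18 = 153 left.
February 2110 has 28 days (2110 is not a leap year): 153 − 28 = 125 left.
January 2110 has 31 days: 125 − 31 = 94 left.
December 2109 has 31 days: 94 − 31 = 63 left.
November 2109 has 30 days: 63 − 30 = 33 left.
October 2109 has 31 days: 33 − 31 = 2 left.
September 2109 has 30 days; 30 − 2 = 28 → September 28, 2109.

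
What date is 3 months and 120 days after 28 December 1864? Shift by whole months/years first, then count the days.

July 26, 1865

Advancing 3 months and 120 days from December 28, 1864: first the month/year part, then the days.
month 12 + 3 = 15, which is month 3 of year 1865 → March 1865.
Day 28 is valid in March, giving March 28, 1865.
Now add 120 days from March 28, 1865.
March has 31 days, so 31 − 28 = 3 days remain after March 28, 1865; 120 − 3 = 117 left.
April 1865 has 30 days: 117 − 30 = 87 left.
May 1865 has 31 days: 87 − 31 = 56 left.
June 1865 has 30 days: 56 − 30 = 26 left.
26 days into July 1865 → July 26, 1865.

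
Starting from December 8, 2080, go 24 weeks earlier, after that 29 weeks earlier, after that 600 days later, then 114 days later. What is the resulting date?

November 16, 2081

Counting back 24 weeks (= 168 days) from December 8, 2080:
Going back 8 days from December 8, 2080 reaches the end of the previous month; 168 − 8 = 160 left.
November 2080 has 30 days: 160 − 30 = 130 left.
October 2080 has 31 days: 130 − 31 = 99 left.
September 2080 has 30 days: 99 − 30 = 69 left.
August 2080 has 31 days: 69 − 31 = 38 left.
July 2080 has 31 days: 38 − 31 = 7 left.
June 2080 has 30 days; 30 − 7 = 23 → June 23, 2080.
Going back 29 weeks (= 203 days) from June 23, 2080:
Going back 23 days from June 23, 2080 reaches the end of the previous month; 203 − 23 = 180 left.
May 2080 has 31 days: 180 − 31 = 149 left.
April 2080 has 30 days: 149 − 30 = 119 left.
March 2080 has 31 days: 119 − 31 = 88 left.
February 2080 has 29 days (2080 is a leap year): 88 − 29 = 59 left.
January 2080 has 31 days: 59 − 31 = 28 left.
December 2079 has 31 days; 31 − 28 = 3 → December 3, 2079.
Counting forward 600 days from December 3, 2079:
December has 31 days, so 31 − 3 = 28 days remain after December 3, 2079; 600 − 28 = 572 left.
January 2080 has 31 days: 572 − 31 = 541 left.
February 2080 has 29 days (2080 is a leap year): 541 − 29 = 512 left.
March 2080 has 31 days: 512 − 31 = 481 left.
April 2080 has 30 days: 481 − 30 = 451 left.
May 2080 has 31 days: 451 − 31 = 420 left.
June 2080 has 30 days: 420 − 30 = 390 left.
July 2080 has 31 days: 390 − 31 = 359 left.
August 2080 has 31 days: 359 − 31 = 328 left.
September 2080 has 30 days: 328 − 30 = 298 left.
October 2080 has 31 days: 298 − 31 = 267 left.
November 2080 has 30 days: 267 − 30 = 237 left.
December 2080 has 31 days: 237 − 31 = 206 left.
January 2081 has 31 days: 206 − 31 = 175 left.
February 2081 has 28 days (2081 is not a leap year): 175 − 28 = 147 left.
March 2081 has 31 days: 147 − 31 = 116 left.
April 2081 has 30 days: 116 − 30 = 86 left.
May 2081 has 31 days: 86 − 31 = 55 left.
June 2081 has 30 days: 55 − 30 = 25 left.
25 days into July 2081 → July 25, 2081.
Advancing 114 days from July 25, 2081:
July has 31 days, so 31 − 25 = 6 days remain after July 25, 2081; 114 − 6 = 108 left.
August 2081 has 31 days: 108 − 31 = 77 left.
September 2081 has 30 days: 77 − 30 = 47 left.
October 2081 has 31 days: 47 − 31 = 16 left.
16 days into November 2081 → November 16, 2081.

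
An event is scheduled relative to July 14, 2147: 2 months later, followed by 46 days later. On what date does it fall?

October 30, 2147

Counting forward 2 months from July 14, 2147:
month 7 + 2 = 9 → September 2147.
Day 14 is valid in September, giving September 14, 2147.
Adding 46 days from September 14, 2147:
September has 30 days, so 30 − 14 = 16 days remain after September 14, 2147; 46 − 16 = 30 left.
30 days into October 2147 → October 30, 2147.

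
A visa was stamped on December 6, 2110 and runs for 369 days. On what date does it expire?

Counting forward 369 days from December 6, 2110.
December has 31 days, so 31 − 6 = 25 days remain after December 6, 2110; 369 − 25 = 344 left.
January 2111 has 31 days: 344 − 31 = 313 left.
February 2111 has 28 days (2111 is not a leap year): 313 − 28 = 285 left.
March 2111 has 31 days: 285 − 31 = 254 left.
April 2111 has 30 days: 254 − 30 = 224 left.
May 2111 has 31 days: 224 − 31 = 193 left.
June 2111 has 30 days: 193 − 30 = 163 left.
July 2111 has 31 days: 163 − 31 = 132 left.
August 2111 has 31 days: 132 − 31 = 101 left.
September 2111 has 30 days: 101 − 30 = 71 left.
October 2111 has 31 days: 71 − 31 = 40 left.
November 2111 has 30 days: 40 − 30 = 10 left.
10 days into December 2111 → December 10, 2111.

December 10, 2111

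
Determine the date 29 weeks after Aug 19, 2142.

Advancing 29 weeks = 203 days from August 19, 2142.
August has 31 days, so 31 − 19 = 12 days remain after August 19, 2142; 203 − 12 = 191 left.
September 2142 has 30 days: 191 − 30 = 161 left.
October 2142 has 31 days: 161 − 31 = 130 left.
November 2142 has 30 days: 130 − 30 = 100 left.
December 2142 has 31 days: 100 − 31 = 69 left.
January 2143 has 31 days: 69 − 31 = 38 left.
February 2143 has 28 days (2143 is not a leap year): 38 − 28 = 10 left.
10 days into March 2143 → March 10, 2143.

March 10, 2143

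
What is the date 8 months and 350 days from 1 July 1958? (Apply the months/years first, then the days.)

February 14, 1960

Counting forward 8 months and 350 days from July 1, 1958: first the month/year part, then the days.
month 7 + 8 = 15, which is month 3 of year 1959 → March 1959.
Day 1 is valid in March, giving March 1, 1959.
Now add 350 days from March 1, 1959.
March has 31 days, so 31 − 1 = 30 days remain after March 1, 1959; 350 − 30 = 320 left.
April 1959 has 30 days: 320 − 30 = 290 left.
May 1959 has 31 days: 290 − 31 = 259 left.
June 1959 has 30 days: 259 − 30 = 229 left.
July 1959 has 31 days: 229 − 31 = 198 left.
August 1959 has 31 days: 198 − 31 = 167 left.
September 1959 has 30 days: 167 − 30 = 137 left.
October 1959 has 31 days: 137 − 31 = 106 left.
November 1959 has 30 days: 106 − 30 = 76 left.
December 1959 has 31 days: 76 − 31 = 45 left.
January 1960 has 31 days: 45 − 31 = 14 left.
14 days into February 1960 → February 14, 1960.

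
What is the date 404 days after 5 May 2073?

Advancing 404 days from May 5, 2073.
May has 31 days, so 31 − 5 = 26 days remain after May 5, 2073; 404 − 26 = 378 left.
June 2073 has 30 days: 378 − 30 = 348 left.
July 2073 has 31 days: 348 − 31 = 317 left.
August 2073 has 31 days: 317 − 31 = 286 left.
September 2073 has 30 days: 286 − 30 = 256 left.
October 2073 has 31 days: 256 − 31 = 225 left.
November 2073 has 30 days: 225 − 30 = 195 left.
December 2073 has 31 days: 195 − 31 = 164 left.
January 2074 has 31 days: 164 − 31 = 133 left.
February 2074 has 28 days (2074 is not a leap year): 133 − 28 = 105 left.
March 2074 has 31 days: 105 − 31 = 74 left.
April 2074 has 30 days: 74 − 30 = 44 left.
May 2074 has 31 days: 44 − 31 = 13 left.
13 days into June 2074 → June 13, 2074.

June 13, 2074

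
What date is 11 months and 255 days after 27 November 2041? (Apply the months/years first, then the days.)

Advancing 11 months and 255 days from November 27, 2041: first the month/year part, then the days.
month 11 + 11 = 22, which is month 10 of year 2042 → October 2042.
Day 27 is valid in October, giving October 27, 2042.
Now add 255 days from October 27, 2042.
October has 31 days, so 31 − 27 = 4 days remain after October 27, 2042; 255 − 4 = 251 left.
November 2042 has 30 days: 251 − 30 = 221 left.
December 2042 has 31 days: 221 − 31 = 190 left.
January 2043 has 31 days: 190 − 31 = 159 left.
February 2043 has 28 days (2043 is not a leap year): 159 − 28 = 131 left.
March 2043 has 31 days: 131 − 31 = 100 left.
April 2043 has 30 days: 100 − 30 = 70 left.
May 2043 has 31 days: 70 − 31 = 39 left.
June 2043 has 30 days: 39 − 30 = 9 left.
9 days into July 2043 → July 9, 2043.

July 9, 2043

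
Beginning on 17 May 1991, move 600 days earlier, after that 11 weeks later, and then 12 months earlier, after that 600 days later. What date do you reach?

August 2, 1990

Going back 600 days from May 17, 1991:
Going back 17 days from May 17, 1991 reaches the end of the previous month; 600 − 17 = 583 left.
April 1991 has 30 days: 583 − 30 = 553 left.
March 1991 has 31 days: 553 − 31 = 522 left.
February 1991 has 28 days (1991 is not a leap year): 522 − 28 = 494 left.
January 1991 has 31 days: 494 − 31 = 463 left.
December 1990 has 31 days: 463 − 31 = 432 left.
November 1990 has 30 days: 432 − 30 = 402 left.
October 1990 has 31 days: 402 − 31 = 371 left.
September 1990 has 30 days: 371 − 30 = 341 left.
August 1990 has 31 days: 341 − 31 = 310 left.
July 1990 has 31 days: 310 − 31 = 279 left.
June 1990 has 30 days: 279 − 30 = 249 left.
May 1990 has 31 days: 249 − 31 = 218 left.
April 1990 has 30 days: 218 − 30 = 188 left.
March 1990 has 31 days: 188 − 31 = 157 left.
February 1990 has 28 days (1990 is not a leap year): 157 − 28 = 129 left.
January 1990 has 31 days: 129 − 31 = 98 left.
December 1989 has 31 days: 98 − 31 = 67 left.
November 1989 has 30 days: 67 − 30 = 37 left.
October 1989 has 31 days: 37 − 31 = 6 left.
September 1989 has 30 days; 30 − 6 = 24 → September 24, 1989.
Adding 11 weeks (= 77 days) from September 24, 1989:
September has 30 days, so 30 − 24 = 6 days remain after September 24, 1989; 77 − 6 = 71 left.
October 1989 has 31 days: 71 − 31 = 40 left.
November 1989 has 30 days: 40 − 30 = 10 left.
10 days into December 1989 → December 10, 1989.
Subtracting 12 months from December 10, 1989:
month 12 − 12 = 0, which is month 12 of year 1988 → December 1988.
Day 10 is valid in December, giving December 10, 1988.
Counting forward 600 days from December 10, 1988:
December has 31 days, so 31 − 10 = 21 days remain after December 10, 1988; 600 − 21 = 579 left.
January 1989 has 31 days: 579 − 31 = 548 left.
February 1989 has 28 days (1989 is not a leap year): 548 − 28 = 520 left.
March 1989 has 31 days: 520 − 31 = 489 left.
April 1989 has 30 days: 489 − 30 = 459 left.
May 1989 has 31 days: 459 − 31 = 428 left.
June 1989 has 30 days: 428 − 30 = 398 left.
July 1989 has 31 days: 398 − 31 = 367 left.
August 1989 has 31 days: 367 − 31 = 336 left.
September 1989 has 30 days: 336 − 30 = 306 left.
October 1989 has 31 days: 306 − 31 = 275 left.
November 1989 has 30 days: 275 − 30 = 245 left.
December 1989 has 31 days: 245 − 31 = 214 left.
January 1990 has 31 days: 214 − 31 = 183 left.
February 1990 has 28 days (1990 is not a leap year): 183 − 28 = 155 left.
March 1990 has 31 days: 155 − 31 = 124 left.
April 1990 has 30 days: 124 − 30 = 94 left.
May 1990 has 31 days: 94 − 31 = 63 left.
June 1990 has 30 days: 63 − 30 = 33 left.
July 1990 has 31 days: 33 − 31 = 2 left.
2 days into August 1990 → August 2, 1990.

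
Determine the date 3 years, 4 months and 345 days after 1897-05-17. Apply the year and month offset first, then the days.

Advancing 3 years, 4 months and 345 days from May 17, 1897: first the month/year part, then the days.
+3 years → 1900; month 5 + 4 = 9 → September 1900.
Day 17 is valid in September, giving September 17, 1900.
Now add 345 days from September 17, 1900.
September has 30 days, so 30 − 17 = 13 days remain after September 17, 1900; 345 − 13 = 332 left.
October 1900 has 31 days: 332 − 31 = 301 left.
November 1900 has 30 days: 301 − 30 = 271 left.
December 1900 has 31 days: 271 − 31 = 240 left.
January 1901 has 31 days: 240 − 31 = 209 left.
February 1901 has 28 days (1901 is not a leap year): 209 − 28 = 181 left.
March 1901 has 31 days: 181 − 31 = 150 left.
April 1901 has 30 days: 150 − 30 = 120 left.
May 1901 has 31 days: 120 − 31 = 89 left.
June 1901 has 30 days: 89 − 30 = 59 left.
July 1901 has 31 days: 59 − 31 = 28 left.
28 days into August 1901 → August 28, 1901.

August 28, 1901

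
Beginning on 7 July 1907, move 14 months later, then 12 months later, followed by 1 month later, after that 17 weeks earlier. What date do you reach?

June 10, 1909

Counting forward 14 months from July 7, 1907:
month 7 + 14 = 21, which is month 9 of year 1908 → September 1908.
Day 7 is valid in September, giving September 7, 1908.
Adding 12 months from September 7, 1908:
month 9 + 12 = 21, which is month 9 of year 1909 → September 1909.
Day 7 is valid in September, giving September 7, 1909.
Counting forward 1 month from September 7, 1909:
month 9 + 1 = 10 → October 1909.
Day 7 is valid in October, giving October 7, 1909.
Subtracting 17 weeks (= 119 days) from October 7, 1909:
Going back 7 days from October 7, 1909 reaches the end of the previous month; 119 − 7 = 112 left.
September 1909 has 30 days: 112 − 30 = 82 left.
August 1909 has 31 days: 82 − 31 = 51 left.
July 1909 has 31 days: 51 − 31 = 20 left.
June 1909 has 30 days; 30 − 20 = 10 → June 10, 1909.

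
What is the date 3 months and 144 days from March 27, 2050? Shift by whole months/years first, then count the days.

November 18, 2050

Counting forward 3 months and 144 days from March 27, 2050: first the month/year part, then the days.
month 3 + 3 = 6 → June 2050.
Day 27 is valid in June, giving June 27, 2050.
Now add 144 days from June 27, 2050.
June has 30 days, so 30 − 27 = 3 days remain after June 27, 2050; 144 − 3 = 141 left.
July 2050 has 31 days: 141 − 31 = 110 left.
August 2050 has 31 days: 110 − 31 = 79 left.
September 2050 has 30 days: 79 − 30 = 49 left.
October 2050 has 31 days: 49 − 31 = 18 left.
18 days into November 2050 → November 18, 2050.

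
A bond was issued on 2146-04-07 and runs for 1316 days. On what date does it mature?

Advancing 1316 days from April 7, 2146.
April has 30 days, so 30 − 7 = 23 days remain after April 7, 2146; 1316 − 23 = 1293 left.
May 2146 has 31 days: 1293 − 31 = 1262 left.
June 2146 has 30 days: 1262 − 30 = 1232 left.
July 2146 has 31 days: 1232 − 31 = 1201 left.
August 2146 has 31 days: 1201 − 31 = 1170 left.
September 2146 has 30 days: 1170 − 30 = 1140 left.
October 2146 has 31 days: 1140 − 31 = 1109 left.
November 2146 has 30 days: 1109 − 30 = 1079 left.
December 2146 has 31 days: 1079 − 31 = 1048 left.
January 2147 has 31 days: 1048 − 31 = 1017 left.
February 2147 has 28 days (2147 is not a leap year): 1017 − 28 = 989 left.
March 2147 has 31 days: 989 − 31 = 958 left.
April 2147 has 30 days: 958 − 30 = 928 left.
May 2147 has 31 days: 928 − 31 = 897 left.
June 2147 has 30 days: 897 − 30 = 867 left.
July 2147 has 31 days: 867 − 31 = 836 left.
August 2147 has 31 days: 836 − 31 = 805 left.
September 2147 has 30 days: 805 − 30 = 775 left.
October 2147 has 31 days: 775 − 31 = 744 left.
November 2147 has 30 days: 744 − 30 = 714 left.
December 2147 has 31 days: 714 − 31 = 683 left.
January 2148 has 31 days: 683 − 31 = 652 left.
February 2148 has 29 days (2148 is a leap year): 652 − 29 = 623 left.
March 2148 has 31 days: 623 − 31 = 592 left.
April 2148 has 30 days: 592 − 30 = 562 left.
May 2148 has 31 days: 562 − 31 = 531 left.
June 2148 has 30 days: 531 − 30 = 501 left.
July 2148 has 31 days: 501 − 31 = 470 left.
August 2148 has 31 days: 470 − 31 = 439 left.
September 2148 has 30 days: 439 − 30 = 409 left.
October 2148 has 31 days: 409 − 31 = 378 left.
November 2148 has 30 days: 378 − 30 = 348 left.
December 2148 has 31 days: 348 − 31 = 317 left.
January 2149 has 31 days: 317 − 31 = 286 left.
February 2149 has 28 days (2149 is not a leap year): 286 − 28 = 258 left.
March 2149 has 31 days: 258 − 31 = 227 left.
April 2149 has 30 days: 227 − 30 = 197 left.
May 2149 has 31 days: 197 − 31 = 166 left.
June 2149 has 30 days: 166 − 30 = 136 left.
July 2149 has 31 days: 136 − 31 = 105 left.
August 2149 has 31 days: 105 − 31 = 74 left.
September 2149 has 30 days: 74 − 30 = 44 left.
October 2149 has 31 days: 44 − 31 = 13 left.
13 days into November 2149 → November 13, 2149.

November 13, 2149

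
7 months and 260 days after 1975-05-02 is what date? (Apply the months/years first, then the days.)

August 18, 1976

Advancing 7 months and 260 days from May 2, 1975: first the month/year part, then the days.
month 5 + 7 = 12 → December 1975.
Day 2 is valid in December, giving December 2, 1975.
Now add 260 days from December 2, 1975.
December has 31 days, so 31 − 2 = 29 days remain after December 2, 1975; 260 − 29 = 231 left.
January 1976 has 31 days: 231 − 31 = 200 left.
February 1976 has 29 days (1976 is a leap year): 200 − 29 = 171 left.
March 1976 has 31 days: 171 − 31 = 140 left.
April 1976 has 30 days: 140 − 30 = 110 left.
May 1976 has 31 days: 110 − 31 = 79 left.
June 1976 has 30 days: 79 − 30 = 49 left.
July 1976 has 31 days: 49 − 31 = 18 left.
18 days into August 1976 → August 18, 1976.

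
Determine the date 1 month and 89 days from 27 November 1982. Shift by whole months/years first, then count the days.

Counting forward 1 month and 89 days from November 27, 1982: first the month/year part, then the days.
month 11 + 1 = 12 → December 1982.
Day 27 is valid in December, giving December 27, 1982.
Now add 89 days from December 27, 1982.
December has 31 days, so 31 − 27 = 4 days remain after December 27, 1982; 89 − 4 = 85 left.
January 1983 has 31 days: 85 − 31 = 54 left.
February 1983 has 28 days (1983 is not a leap year): 54 − 28 = 26 left.
26 days into March 1983 → March 26, 1983.

March 26, 1983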